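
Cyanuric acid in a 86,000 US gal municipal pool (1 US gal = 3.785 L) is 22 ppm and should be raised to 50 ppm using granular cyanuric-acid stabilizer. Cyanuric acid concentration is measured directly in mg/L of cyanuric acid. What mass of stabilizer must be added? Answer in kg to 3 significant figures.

9.11 kg

Volume: 86,000 US gal × 3.785 L/gal = 325,510 L.
CYA to add: (50 − 22) = 28 mg/L × 325,510 L = 9114 g cyanuric acid.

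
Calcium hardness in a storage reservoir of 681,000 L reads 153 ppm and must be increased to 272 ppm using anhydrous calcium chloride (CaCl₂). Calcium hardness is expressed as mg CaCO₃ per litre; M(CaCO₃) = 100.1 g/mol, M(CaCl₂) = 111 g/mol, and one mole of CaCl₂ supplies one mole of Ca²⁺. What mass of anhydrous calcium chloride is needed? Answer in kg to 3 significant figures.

89.9 kg

Hardness to add: (272 − 153) = 119 mg/L as CaCO₃ × 681,000 L = 81,040 g as CaCO₃.
Moles of Ca²⁺ (1 mol Ca²⁺ ≡ 1 mol CaCO₃): 81,040 / 100.1 g/mol = 809.6 mol.
Mass of CaCl₂: 809.6 × 111 = 89,860 g.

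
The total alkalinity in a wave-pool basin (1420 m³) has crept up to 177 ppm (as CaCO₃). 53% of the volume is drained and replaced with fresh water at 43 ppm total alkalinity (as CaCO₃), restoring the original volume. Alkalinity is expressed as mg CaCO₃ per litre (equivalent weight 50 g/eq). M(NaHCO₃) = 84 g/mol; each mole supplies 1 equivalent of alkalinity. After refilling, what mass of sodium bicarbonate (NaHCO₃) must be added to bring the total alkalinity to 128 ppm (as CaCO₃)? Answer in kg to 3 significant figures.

52.5 kg

Volume: 1420 m³ = 1,420,000 L.
After draining 53% and refilling: 177 × 0.47 + 43 × 0.53 = 105.98 ppm.
Deficit to target: 128 − 105.98 = 22.02 mg/L.
As CaCO₃: 22.02 mg/L × 1,420,000 L = 31,270 g; ÷ 50 g/eq ÷ 1 = 625.4 mol NaHCO₃.
Mass: 625.4 × 84 = 52,530 g.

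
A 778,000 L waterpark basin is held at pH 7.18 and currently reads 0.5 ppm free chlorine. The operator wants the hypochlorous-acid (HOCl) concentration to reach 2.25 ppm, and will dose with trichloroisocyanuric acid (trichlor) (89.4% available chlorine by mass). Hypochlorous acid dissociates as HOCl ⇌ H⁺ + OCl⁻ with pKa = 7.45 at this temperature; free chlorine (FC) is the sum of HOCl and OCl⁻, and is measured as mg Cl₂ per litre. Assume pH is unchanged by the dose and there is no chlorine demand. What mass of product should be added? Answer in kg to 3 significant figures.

[OCl⁻]/[HOCl] = 10^(pH − pKa) = 10^(7.18 − 7.45) = 0.537; fraction as HOCl = 1/(1 + 0.537) = 0.6506.
Free chlorine required for 2.25 ppm HOCl: 2.25 / 0.6506 = 3.458 ppm.
FC to add: 3.458 − 0.5 = 2.958 mg/L as Cl₂.
Cl₂ equivalent: 2.958 mg/L × 778,000 L = 2302 g.
Product at 89.4% available Cl: 2302 / 0.894 = 2574 g.

2.57 kg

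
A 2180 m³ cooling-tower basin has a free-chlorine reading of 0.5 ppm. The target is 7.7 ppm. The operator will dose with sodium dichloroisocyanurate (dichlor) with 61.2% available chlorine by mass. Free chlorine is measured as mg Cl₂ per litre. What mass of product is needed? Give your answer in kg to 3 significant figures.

25.6 kg

Volume: 2180 m³ = 2,180,000 L.
Chlorine deficit: 7.7 − 0.5 = 7.2 ppm = 7.2 mg/L as Cl₂.
Cl₂ equivalent needed: 7.2 mg/L × 2,180,000 L = 15,700,000 mg = 15,700 g.
Product at 61.2% available chlorine: 15,700 / 0.612 = 25,650 g.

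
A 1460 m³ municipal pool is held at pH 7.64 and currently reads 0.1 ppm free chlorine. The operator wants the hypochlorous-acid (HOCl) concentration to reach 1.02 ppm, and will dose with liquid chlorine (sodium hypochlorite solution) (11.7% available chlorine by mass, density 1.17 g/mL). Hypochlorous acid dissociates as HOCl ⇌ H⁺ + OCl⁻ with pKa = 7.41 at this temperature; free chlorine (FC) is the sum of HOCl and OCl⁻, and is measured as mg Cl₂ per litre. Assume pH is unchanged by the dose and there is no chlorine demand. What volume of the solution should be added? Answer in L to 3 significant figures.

28.3 L

Volume: 1460 m³ = 1,460,000 L.
[OCl⁻]/[HOCl] = 10^(pH − pKa) = 10^(7.64 − 7.41) = 1.698; fraction as HOCl = 1/(1 + 1.698) = 0.3706.
Free chlorine required for 1.02 ppm HOCl: 1.02 / 0.3706 = 2.752 ppm.
FC to add: 2.752 − 0.1 = 2.652 mg/L as Cl₂.
Cl₂ equivalent: 2.652 mg/L × 1,460,000 L = 3872 g.
Product at 11.7% available Cl: 3872 / 0.117 = 33,100 g.
Volume: 33,100 g ÷ 1.17 g/mL = 28,290 mL.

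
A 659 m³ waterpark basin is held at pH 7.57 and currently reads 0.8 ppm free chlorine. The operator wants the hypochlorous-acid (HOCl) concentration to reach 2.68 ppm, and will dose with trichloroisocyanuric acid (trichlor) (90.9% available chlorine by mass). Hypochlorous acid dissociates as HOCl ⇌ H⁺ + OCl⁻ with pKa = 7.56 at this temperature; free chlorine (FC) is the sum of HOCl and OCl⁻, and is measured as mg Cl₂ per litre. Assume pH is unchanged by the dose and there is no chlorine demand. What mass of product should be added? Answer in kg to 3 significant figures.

Volume: 659 m³ = 659,000 L.
[OCl⁻]/[HOCl] = 10^(pH − pKa) = 10^(7.57 − 7.56) = 1.023; fraction as HOCl = 1/(1 + 1.023) = 0.4942.
Free chlorine required for 2.68 ppm HOCl: 2.68 / 0.4942 = 5.422 ppm.
FC to add: 5.422 − 0.8 = 4.622 mg/L as Cl₂.
Cl₂ equivalent: 4.622 mg/L × 659,000 L = 3046 g.
Product at 90.9% available Cl: 3046 / 0.909 = 3351 g.

3.35 kg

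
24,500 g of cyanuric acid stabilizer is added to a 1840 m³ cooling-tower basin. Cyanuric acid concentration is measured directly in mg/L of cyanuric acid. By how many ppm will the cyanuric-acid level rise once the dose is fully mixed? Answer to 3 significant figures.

Volume: 1840 m³ = 1,840,000 L.
Rise: 24,500 g / 1,840,000 L × 1000 = 13.32 mg/L.

13.3 ppm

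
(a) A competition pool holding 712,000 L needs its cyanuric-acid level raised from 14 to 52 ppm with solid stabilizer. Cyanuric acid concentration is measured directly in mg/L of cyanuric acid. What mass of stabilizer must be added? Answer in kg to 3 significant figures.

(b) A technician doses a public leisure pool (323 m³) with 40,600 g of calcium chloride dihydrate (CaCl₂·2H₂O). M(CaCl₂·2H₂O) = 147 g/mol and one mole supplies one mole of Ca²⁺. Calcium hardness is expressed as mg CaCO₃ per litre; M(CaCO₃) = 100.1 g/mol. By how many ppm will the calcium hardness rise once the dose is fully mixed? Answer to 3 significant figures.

(a) 27.1 kg; (b) 85.6 ppm

(a) CYA to add: (52 − 14) = 38 mg/L × 712,000 L = 27,060 g cyanuric acid.

(b) Volume: 323 m³ = 323,000 L.
(b) Moles of Ca²⁺: 40,600 g ÷ 147 g/mol = 276.2 mol.
(b) As CaCO₃: 276.2 mol × 100.1 g/mol = 27,650 g.
(b) Rise: 27,650 g / 323,000 L × 1000 = 85.59 mg/L.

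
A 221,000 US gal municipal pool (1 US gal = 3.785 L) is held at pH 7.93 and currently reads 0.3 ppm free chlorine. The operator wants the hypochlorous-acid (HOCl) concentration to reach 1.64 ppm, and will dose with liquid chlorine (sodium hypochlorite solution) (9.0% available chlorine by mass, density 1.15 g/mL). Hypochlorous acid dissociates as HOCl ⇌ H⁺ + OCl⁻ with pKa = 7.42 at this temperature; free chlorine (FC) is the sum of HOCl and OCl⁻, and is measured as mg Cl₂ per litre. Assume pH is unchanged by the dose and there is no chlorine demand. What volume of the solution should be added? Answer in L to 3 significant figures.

53.7 L

Volume: 221,000 US gal × 3.785 L/gal = 836,485 L.
[OCl⁻]/[HOCl] = 10^(pH − pKa) = 10^(7.93 − 7.42) = 3.236; fraction as HOCl = 1/(1 + 3.236) = 0.2361.
Free chlorine required for 1.64 ppm HOCl: 1.64 / 0.2361 = 6.947 ppm.
FC to add: 6.947 − 0.3 = 6.647 mg/L as Cl₂.
Cl₂ equivalent: 6.647 mg/L × 836,485 L = 5560 g.
Product at 9.0% available Cl: 5560 / 0.09 = 61,780 g.
Volume: 61,780 g ÷ 1.15 g/mL = 53,720 mL.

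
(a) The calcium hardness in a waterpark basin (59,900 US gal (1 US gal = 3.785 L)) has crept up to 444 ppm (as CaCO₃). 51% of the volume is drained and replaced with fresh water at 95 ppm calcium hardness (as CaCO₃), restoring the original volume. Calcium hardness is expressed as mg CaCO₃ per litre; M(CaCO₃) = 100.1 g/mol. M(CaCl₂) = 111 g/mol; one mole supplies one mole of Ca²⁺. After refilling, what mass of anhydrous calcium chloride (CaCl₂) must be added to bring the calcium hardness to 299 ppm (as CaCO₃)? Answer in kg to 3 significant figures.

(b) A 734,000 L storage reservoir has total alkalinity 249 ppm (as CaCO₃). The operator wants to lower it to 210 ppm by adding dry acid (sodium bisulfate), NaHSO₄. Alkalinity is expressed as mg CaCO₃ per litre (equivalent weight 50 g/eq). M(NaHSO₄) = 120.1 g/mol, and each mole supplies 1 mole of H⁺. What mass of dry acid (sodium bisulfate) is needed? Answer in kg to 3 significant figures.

(a) Volume: 59,900 US gal × 3.785 L/gal = 226,722 L.
(a) After draining 51% and refilling: 444 × 0.49 + 95 × 0.51 = 266.01 ppm.
(a) Deficit to target: 299 − 266.01 = 32.99 mg/L.
(a) As CaCO₃: 32.99 mg/L × 226,722 L = 7480 g; ÷ 100.1 = 74.72 mol Ca²⁺.
(a) Mass: 74.72 × 111 = 8294 g.

(b) Alkalinity to neutralize: (249 − 210) = 39 mg/L as CaCO₃ × 734,000 L = 28,630 g as CaCO₃.
(b) Equivalents of H⁺ required: 28,630 ÷ 50 g/eq = 572.5 eq = 572.5 mol NaHSO₄.
(b) Mass of NaHSO₄: 572.5 × 120.1 = 68,760 g.

(a) 8.29 kg; (b) 68.8 kg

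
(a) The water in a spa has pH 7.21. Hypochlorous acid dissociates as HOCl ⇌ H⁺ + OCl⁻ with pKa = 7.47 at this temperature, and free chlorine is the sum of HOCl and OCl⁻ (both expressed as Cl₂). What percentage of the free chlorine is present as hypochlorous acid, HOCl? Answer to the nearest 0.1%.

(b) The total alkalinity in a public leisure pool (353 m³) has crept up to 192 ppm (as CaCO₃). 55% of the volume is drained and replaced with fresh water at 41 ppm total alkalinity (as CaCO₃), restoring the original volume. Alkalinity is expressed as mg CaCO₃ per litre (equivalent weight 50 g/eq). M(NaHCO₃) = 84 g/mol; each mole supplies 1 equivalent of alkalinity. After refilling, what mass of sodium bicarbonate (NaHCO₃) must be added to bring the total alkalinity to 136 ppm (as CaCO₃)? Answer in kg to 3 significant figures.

(a) 64.5%; (b) 16.0 kg

(a) [OCl⁻]/[HOCl] = 10^(pH − pKa) = 10^(7.21 − 7.47) = 10^-0.26 = 0.5495.
(a) Fraction as HOCl = 1 / (1 + 0.5495) = 0.6454.

(b) Volume: 353 m³ = 353,000 L.
(b) After draining 55% and refilling: 192 × 0.45 + 41 × 0.55 = 108.95 ppm.
(b) Deficit to target: 136 − 108.95 = 27.05 mg/L.
(b) As CaCO₃: 27.05 mg/L × 353,000 L = 9549 g; ÷ 50 g/eq ÷ 1 = 191 mol NaHCO₃.
(b) Mass: 191 × 84 = 16,040 g.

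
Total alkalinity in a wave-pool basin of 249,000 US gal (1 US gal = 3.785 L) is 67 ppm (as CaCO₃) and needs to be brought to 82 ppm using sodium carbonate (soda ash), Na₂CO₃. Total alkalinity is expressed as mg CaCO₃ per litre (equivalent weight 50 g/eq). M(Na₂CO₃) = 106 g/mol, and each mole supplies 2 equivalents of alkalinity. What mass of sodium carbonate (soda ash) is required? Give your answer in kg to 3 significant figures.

Volume: 249,000 US gal × 3.785 L/gal = 942,465 L.
Alkalinity to add: (82 − 67) = 15 mg/L as CaCO₃ × 942,465 L = 14,140 g as CaCO₃.
Equivalents: 14,140 g ÷ 50 g/eq = 282.7 eq.
Each mole of Na₂CO₃ supplies 2 eq, so 282.7 / 2 = 141.4 mol.
Mass: 141.4 mol × 106 g/mol = 14,990 g.

15.0 kg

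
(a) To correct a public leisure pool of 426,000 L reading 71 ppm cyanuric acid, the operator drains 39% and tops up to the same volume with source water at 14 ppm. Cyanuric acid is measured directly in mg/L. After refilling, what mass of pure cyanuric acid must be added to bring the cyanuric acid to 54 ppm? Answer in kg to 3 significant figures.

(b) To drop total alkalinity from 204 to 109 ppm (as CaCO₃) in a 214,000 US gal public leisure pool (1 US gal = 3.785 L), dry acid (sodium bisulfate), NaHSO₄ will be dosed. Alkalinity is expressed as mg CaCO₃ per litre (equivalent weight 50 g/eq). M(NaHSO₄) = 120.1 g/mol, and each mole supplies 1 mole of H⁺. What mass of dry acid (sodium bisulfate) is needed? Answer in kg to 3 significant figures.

(a) After draining 39% and refilling: 71 × 0.61 + 14 × 0.39 = 48.77 ppm.
(a) Deficit to target: 54 − 48.77 = 5.23 mg/L.
(a) Mass: 5.23 mg/L × 426,000 L = 2228 g cyanuric acid.

(b) Volume: 214,000 US gal × 3.785 L/gal = 809,990 L.
(b) Alkalinity to neutralize: (204 − 109) = 95 mg/L as CaCO₃ × 809,990 L = 76,950 g as CaCO₃.
(b) Equivalents of H⁺ required: 76,950 ÷ 50 g/eq = 1539 eq = 1539 mol NaHSO₄.
(b) Mass of NaHSO₄: 1539 × 120.1 = 184,800 g.

(a) 2.23 kg; (b) 185 kg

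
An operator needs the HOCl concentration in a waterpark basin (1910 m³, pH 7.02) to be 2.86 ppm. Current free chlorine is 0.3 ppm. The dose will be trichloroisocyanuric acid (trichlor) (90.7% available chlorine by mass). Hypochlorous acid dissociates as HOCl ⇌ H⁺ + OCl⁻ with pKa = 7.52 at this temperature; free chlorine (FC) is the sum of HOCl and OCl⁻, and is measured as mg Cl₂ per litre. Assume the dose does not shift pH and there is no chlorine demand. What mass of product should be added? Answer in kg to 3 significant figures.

7.30 kg

Volume: 1910 m³ = 1,910,000 L.
[OCl⁻]/[HOCl] = 10^(pH − pKa) = 10^(7.02 − 7.52) = 0.3162; fraction as HOCl = 1/(1 + 0.3162) = 0.7597.
Free chlorine required for 2.86 ppm HOCl: 2.86 / 0.7597 = 3.764 ppm.
FC to add: 3.764 − 0.3 = 3.464 mg/L as Cl₂.
Cl₂ equivalent: 3.464 mg/L × 1,910,000 L = 6617 g.
Product at 90.7% available Cl: 6617 / 0.907 = 7296 g.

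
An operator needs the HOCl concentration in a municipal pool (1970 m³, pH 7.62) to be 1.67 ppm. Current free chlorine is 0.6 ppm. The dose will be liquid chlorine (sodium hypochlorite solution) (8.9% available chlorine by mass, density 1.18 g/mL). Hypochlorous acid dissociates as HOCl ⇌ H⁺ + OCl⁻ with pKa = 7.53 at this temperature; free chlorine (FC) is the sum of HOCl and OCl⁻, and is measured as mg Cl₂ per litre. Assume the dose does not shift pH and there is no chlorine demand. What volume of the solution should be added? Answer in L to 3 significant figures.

58.6 L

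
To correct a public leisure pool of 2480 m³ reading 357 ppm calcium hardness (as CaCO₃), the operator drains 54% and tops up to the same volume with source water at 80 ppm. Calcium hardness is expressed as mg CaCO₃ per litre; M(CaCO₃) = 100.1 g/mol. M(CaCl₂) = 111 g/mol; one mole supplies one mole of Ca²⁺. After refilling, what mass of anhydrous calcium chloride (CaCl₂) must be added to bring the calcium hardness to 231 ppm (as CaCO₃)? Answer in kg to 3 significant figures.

64.8 kg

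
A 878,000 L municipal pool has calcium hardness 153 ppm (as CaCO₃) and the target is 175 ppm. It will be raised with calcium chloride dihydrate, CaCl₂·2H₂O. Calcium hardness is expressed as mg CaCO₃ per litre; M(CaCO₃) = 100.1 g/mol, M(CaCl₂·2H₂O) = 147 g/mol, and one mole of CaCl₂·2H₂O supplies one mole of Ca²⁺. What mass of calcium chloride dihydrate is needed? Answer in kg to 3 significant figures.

Hardness to add: (175 − 153) = 22 mg/L as CaCO₃ × 878,000 L = 19,320 g as CaCO₃.
Moles of Ca²⁺ (1 mol Ca²⁺ ≡ 1 mol CaCO₃): 19,320 / 100.1 g/mol = 193 mol.
Mass of CaCl₂·2H₂O: 193 × 147 = 28,370 g.

28.4 kg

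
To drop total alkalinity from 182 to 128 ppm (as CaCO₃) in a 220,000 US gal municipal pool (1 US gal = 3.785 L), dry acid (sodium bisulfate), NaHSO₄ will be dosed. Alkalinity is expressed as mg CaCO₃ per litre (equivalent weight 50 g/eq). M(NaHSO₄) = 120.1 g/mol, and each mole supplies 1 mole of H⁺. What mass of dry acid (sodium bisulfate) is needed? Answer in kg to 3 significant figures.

Volume: 220,000 US gal × 3.785 L/gal = 832,700 L.
Alkalinity to neutralize: (182 − 128) = 54 mg/L as CaCO₃ × 832,700 L = 44,970 g as CaCO₃.
Equivalents of H⁺ required: 44,970 ÷ 50 g/eq = 899.3 eq = 899.3 mol NaHSO₄.
Mass of NaHSO₄: 899.3 × 120.1 = 108,000 g.

108 kg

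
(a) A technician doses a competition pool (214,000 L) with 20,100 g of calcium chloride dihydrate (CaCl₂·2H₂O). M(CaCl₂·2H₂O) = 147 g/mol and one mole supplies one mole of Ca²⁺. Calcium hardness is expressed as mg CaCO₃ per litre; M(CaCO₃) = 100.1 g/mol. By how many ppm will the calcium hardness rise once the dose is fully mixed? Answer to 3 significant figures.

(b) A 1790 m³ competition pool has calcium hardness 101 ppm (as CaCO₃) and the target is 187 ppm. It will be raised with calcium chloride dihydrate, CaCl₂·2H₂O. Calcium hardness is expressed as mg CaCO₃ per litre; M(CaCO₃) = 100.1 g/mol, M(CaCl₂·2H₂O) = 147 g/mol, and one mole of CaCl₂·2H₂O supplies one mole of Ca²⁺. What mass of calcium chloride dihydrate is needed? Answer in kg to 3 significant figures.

(a) Moles of Ca²⁺: 20,100 g ÷ 147 g/mol = 136.7 mol.
(a) As CaCO₃: 136.7 mol × 100.1 g/mol = 13,690 g.
(a) Rise: 13,690 g / 214,000 L × 1000 = 63.96 mg/L.

(b) Volume: 1790 m³ = 1,790,000 L.
(b) Hardness to add: (187 − 101) = 86 mg/L as CaCO₃ × 1,790,000 L = 153,900 g as CaCO₃.
(b) Moles of Ca²⁺ (1 mol Ca²⁺ ≡ 1 mol CaCO₃): 153,900 / 100.1 g/mol = 1538 mol.
(b) Mass of CaCl₂·2H₂O: 1538 × 147 = 226,100 g.

(a) 64.0 ppm; (b) 226 kg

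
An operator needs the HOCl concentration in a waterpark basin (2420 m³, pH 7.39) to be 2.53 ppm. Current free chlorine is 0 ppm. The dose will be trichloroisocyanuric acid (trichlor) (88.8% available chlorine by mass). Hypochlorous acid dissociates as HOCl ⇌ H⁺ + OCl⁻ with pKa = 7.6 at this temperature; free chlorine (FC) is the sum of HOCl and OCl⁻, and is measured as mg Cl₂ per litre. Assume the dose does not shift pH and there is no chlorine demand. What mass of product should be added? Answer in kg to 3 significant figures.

Volume: 2420 m³ = 2,420,000 L.
[OCl⁻]/[HOCl] = 10^(pH − pKa) = 10^(7.39 − 7.6) = 0.6166; fraction as HOCl = 1/(1 + 0.6166) = 0.6186.
Free chlorine required for 2.53 ppm HOCl: 2.53 / 0.6186 = 4.09 ppm.
FC to add: 4.09 − 0 = 4.09 mg/L as Cl₂.
Cl₂ equivalent: 4.09 mg/L × 2,420,000 L = 9898 g.
Product at 88.8% available Cl: 9898 / 0.888 = 11,150 g.

11.1 kg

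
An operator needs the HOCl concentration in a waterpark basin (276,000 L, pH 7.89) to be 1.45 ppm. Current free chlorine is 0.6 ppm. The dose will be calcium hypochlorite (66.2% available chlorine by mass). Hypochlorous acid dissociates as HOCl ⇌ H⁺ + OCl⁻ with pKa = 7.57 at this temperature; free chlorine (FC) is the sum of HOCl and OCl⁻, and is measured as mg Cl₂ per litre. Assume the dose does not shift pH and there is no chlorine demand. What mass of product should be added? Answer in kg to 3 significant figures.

1.62 kg

[OCl⁻]/[HOCl] = 10^(pH − pKa) = 10^(7.89 − 7.57) = 2.089; fraction as HOCl = 1/(1 + 2.089) = 0.3237.
Free chlorine required for 1.45 ppm HOCl: 1.45 / 0.3237 = 4.479 ppm.
FC to add: 4.479 − 0.6 = 3.879 mg/L as Cl₂.
Cl₂ equivalent: 3.879 mg/L × 276,000 L = 1071 g.
Product at 66.2% available Cl: 1071 / 0.662 = 1617 g.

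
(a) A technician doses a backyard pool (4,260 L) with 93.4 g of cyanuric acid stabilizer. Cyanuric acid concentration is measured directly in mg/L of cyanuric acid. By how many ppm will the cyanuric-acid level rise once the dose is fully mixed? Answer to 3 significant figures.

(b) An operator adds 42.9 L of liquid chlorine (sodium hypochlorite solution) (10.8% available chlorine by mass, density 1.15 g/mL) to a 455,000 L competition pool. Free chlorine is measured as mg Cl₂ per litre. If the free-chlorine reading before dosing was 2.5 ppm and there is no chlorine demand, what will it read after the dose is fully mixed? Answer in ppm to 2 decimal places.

(a) Rise: 93.4 g / 4,260 L × 1000 = 21.92 mg/L.

(b) Mass of solution: 42.9 L × 1000 mL/L × 1.15 g/mL = 49,330 g.
(b) Available chlorine delivered: 49,330 g × 0.108 = 5328 g as Cl₂.
(b) Concentration rise: 5328 g / 455,000 L = 11.71 mg/L = 11.71 ppm.
(b) Final FC: 2.5 + 11.71 = 14.21 ppm.

(a) 21.9 ppm; (b) 14.21 ppm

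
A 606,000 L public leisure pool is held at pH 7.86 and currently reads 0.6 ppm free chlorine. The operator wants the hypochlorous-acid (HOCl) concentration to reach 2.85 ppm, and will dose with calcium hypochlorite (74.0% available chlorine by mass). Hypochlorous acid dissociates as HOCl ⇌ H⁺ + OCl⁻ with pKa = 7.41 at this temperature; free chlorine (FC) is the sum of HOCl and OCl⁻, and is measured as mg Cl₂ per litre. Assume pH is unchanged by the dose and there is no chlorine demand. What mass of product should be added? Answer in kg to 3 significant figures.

8.42 kg

[OCl⁻]/[HOCl] = 10^(pH − pKa) = 10^(7.86 − 7.41) = 2.818; fraction as HOCl = 1/(1 + 2.818) = 0.2619.
Free chlorine required for 2.85 ppm HOCl: 2.85 / 0.2619 = 10.88 ppm.
FC to add: 10.88 − 0.6 = 10.28 mg/L as Cl₂.
Cl₂ equivalent: 10.28 mg/L × 606,000 L = 6231 g.
Product at 74.0% available Cl: 6231 / 0.74 = 8420 g.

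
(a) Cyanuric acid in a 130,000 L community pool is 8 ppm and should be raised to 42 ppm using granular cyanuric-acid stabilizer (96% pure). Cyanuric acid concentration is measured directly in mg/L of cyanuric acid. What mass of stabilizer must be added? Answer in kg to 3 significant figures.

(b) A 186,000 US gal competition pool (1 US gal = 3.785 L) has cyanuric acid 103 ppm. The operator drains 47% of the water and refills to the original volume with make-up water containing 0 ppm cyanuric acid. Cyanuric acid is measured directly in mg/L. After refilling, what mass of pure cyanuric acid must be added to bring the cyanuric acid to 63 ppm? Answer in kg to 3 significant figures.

(a) 4.60 kg; (b) 5.92 kg

(a) CYA to add: (42 − 8) = 34 mg/L × 130,000 L = 4420 g cyanuric acid.
(a) At 96% purity: 4420 / 0.96 = 4604 g product.

(b) Volume: 186,000 US gal × 3.785 L/gal = 704,010 L.
(b) After draining 47% and refilling: 103 × 0.53 + 0 × 0.47 = 54.59 ppm.
(b) Deficit to target: 63 − 54.59 = 8.41 mg/L.
(b) Mass: 8.41 mg/L × 704,010 L = 5921 g cyanuric acid.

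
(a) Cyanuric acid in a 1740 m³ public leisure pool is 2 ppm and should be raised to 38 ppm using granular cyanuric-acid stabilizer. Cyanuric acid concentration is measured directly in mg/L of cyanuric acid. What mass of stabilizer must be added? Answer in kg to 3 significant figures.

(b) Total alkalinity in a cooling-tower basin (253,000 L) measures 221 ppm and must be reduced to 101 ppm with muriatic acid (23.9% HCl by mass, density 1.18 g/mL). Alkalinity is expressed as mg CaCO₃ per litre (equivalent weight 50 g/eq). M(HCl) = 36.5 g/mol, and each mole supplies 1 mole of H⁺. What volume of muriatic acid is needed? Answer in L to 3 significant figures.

(a) 62.6 kg; (b) 78.6 L

(a) Volume: 1740 m³ = 1,740,000 L.
(a) CYA to add: (38 − 2) = 36 mg/L × 1,740,000 L = 62,640 g cyanuric acid.

(b) Alkalinity to neutralize: (221 − 101) = 120 mg/L as CaCO₃ × 253,000 L = 30,360 g as CaCO₃.
(b) Equivalents of H⁺ required: 30,360 ÷ 50 g/eq = 607.2 eq = 607.2 mol HCl.
(b) Mass of HCl: 607.2 × 36.5 = 22,160 g.
(b) Mass of 23.9% solution: 22,160 / 0.239 = 92,730 g.
(b) Volume: 92,730 g ÷ 1.18 g/mL = 78,590 mL.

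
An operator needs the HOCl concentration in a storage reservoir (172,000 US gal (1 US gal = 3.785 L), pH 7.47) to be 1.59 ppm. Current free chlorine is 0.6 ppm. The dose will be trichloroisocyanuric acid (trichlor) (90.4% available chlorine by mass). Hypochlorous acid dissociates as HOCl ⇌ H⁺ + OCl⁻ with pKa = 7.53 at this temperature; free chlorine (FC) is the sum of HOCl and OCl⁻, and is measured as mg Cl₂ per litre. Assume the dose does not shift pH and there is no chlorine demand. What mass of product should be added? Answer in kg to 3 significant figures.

1.71 kg

Volume: 172,000 US gal × 3.785 L/gal = 651,020 L.
[OCl⁻]/[HOCl] = 10^(pH − pKa) = 10^(7.47 − 7.53) = 0.871; fraction as HOCl = 1/(1 + 0.871) = 0.5345.
Free chlorine required for 1.59 ppm HOCl: 1.59 / 0.5345 = 2.975 ppm.
FC to add: 2.975 − 0.6 = 2.375 mg/L as Cl₂.
Cl₂ equivalent: 2.375 mg/L × 651,020 L = 1546 g.
Product at 90.4% available Cl: 1546 / 0.904 = 1710 g.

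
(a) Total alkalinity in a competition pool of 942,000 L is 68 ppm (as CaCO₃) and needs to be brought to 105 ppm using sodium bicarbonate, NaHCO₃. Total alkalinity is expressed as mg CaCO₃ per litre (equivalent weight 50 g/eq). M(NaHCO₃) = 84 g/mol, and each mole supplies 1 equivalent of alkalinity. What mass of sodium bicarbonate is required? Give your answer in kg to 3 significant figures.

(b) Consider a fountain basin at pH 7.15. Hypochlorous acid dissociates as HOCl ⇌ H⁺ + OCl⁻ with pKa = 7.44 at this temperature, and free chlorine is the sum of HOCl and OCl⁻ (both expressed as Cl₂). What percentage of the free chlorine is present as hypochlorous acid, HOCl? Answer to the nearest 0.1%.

(a) Alkalinity to add: (105 − 68) = 37 mg/L as CaCO₃ × 942,000 L = 34,850 g as CaCO₃.
(a) Equivalents: 34,850 g ÷ 50 g/eq = 697.1 eq.
(a) NaHCO₃ supplies 1 eq per mole → 697.1 mol.
(a) Mass: 697.1 mol × 84 g/mol = 58,550 g.

(b) [OCl⁻]/[HOCl] = 10^(pH − pKa) = 10^(7.15 − 7.44) = 10^-0.29 = 0.5129.
(b) Fraction as HOCl = 1 / (1 + 0.5129) = 0.661.

(a) 58.6 kg; (b) 66.1%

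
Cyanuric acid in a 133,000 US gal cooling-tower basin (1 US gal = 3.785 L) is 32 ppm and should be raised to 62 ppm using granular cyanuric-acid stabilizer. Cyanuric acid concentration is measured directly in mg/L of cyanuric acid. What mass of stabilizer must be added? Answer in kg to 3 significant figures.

Volume: 133,000 US gal × 3.785 L/gal = 503,405 L.
CYA to add: (62 − 32) = 30 mg/L × 503,405 L = 15,100 g cyanuric acid.

15.1 kg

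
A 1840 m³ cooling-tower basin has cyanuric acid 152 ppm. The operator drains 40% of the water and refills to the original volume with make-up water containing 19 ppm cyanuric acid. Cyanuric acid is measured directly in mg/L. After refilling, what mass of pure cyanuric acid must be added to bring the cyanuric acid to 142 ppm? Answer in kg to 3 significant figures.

Volume: 1840 m³ = 1,840,000 L.
After draining 40% and refilling: 152 × 0.60 + 19 × 0.40 = 98.8 ppm.
Deficit to target: 142 − 98.8 = 43.2 mg/L.
Mass: 43.2 mg/L × 1,840,000 L = 79,490 g cyanuric acid.

79.5 kg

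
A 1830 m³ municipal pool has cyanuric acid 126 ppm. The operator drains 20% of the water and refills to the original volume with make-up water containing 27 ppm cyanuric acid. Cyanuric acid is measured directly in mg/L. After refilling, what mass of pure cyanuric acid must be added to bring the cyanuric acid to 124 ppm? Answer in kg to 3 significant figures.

32.6 kg

Volume: 1830 m³ = 1,830,000 L.
After draining 20% and refilling: 126 × 0.80 + 27 × 0.20 = 106.2 ppm.
Deficit to target: 124 − 106.2 = 17.8 mg/L.
Mass: 17.8 mg/L × 1,830,000 L = 32,570 g cyanuric acid.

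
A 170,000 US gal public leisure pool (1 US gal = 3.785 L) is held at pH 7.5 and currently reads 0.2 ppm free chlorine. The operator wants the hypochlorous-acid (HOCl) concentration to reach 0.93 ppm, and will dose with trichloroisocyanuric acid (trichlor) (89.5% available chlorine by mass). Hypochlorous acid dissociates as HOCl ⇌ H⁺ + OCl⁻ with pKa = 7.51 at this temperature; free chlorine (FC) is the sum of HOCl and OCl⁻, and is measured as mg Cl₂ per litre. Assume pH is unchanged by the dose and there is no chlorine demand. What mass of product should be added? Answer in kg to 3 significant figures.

Volume: 170,000 US gal × 3.785 L/gal = 643,450 L.
[OCl⁻]/[HOCl] = 10^(pH − pKa) = 10^(7.5 − 7.51) = 0.9772; fraction as HOCl = 1/(1 + 0.9772) = 0.5058.
Free chlorine required for 0.93 ppm HOCl: 0.93 / 0.5058 = 1.839 ppm.
FC to add: 1.839 − 0.2 = 1.639 mg/L as Cl₂.
Cl₂ equivalent: 1.639 mg/L × 643,450 L = 1055 g.
Product at 89.5% available Cl: 1055 / 0.895 = 1178 g.

1.18 kg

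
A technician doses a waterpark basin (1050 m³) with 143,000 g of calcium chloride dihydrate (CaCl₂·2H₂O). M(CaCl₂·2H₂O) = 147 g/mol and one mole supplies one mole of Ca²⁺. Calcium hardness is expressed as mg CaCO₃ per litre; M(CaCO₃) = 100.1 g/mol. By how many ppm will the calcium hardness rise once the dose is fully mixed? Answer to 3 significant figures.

92.7 ppm

Volume: 1050 m³ = 1,050,000 L.
Moles of Ca²⁺: 143,000 g ÷ 147 g/mol = 972.8 mol.
As CaCO₃: 972.8 mol × 100.1 g/mol = 97,380 g.
Rise: 97,380 g / 1,050,000 L × 1000 = 92.74 mg/L.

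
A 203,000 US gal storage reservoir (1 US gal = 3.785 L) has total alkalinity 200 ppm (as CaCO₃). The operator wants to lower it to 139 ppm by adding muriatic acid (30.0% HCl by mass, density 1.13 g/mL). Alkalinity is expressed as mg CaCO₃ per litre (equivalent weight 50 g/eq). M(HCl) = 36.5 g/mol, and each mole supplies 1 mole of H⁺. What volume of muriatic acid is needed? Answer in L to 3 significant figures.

Volume: 203,000 US gal × 3.785 L/gal = 768,355 L.
Alkalinity to neutralize: (200 − 139) = 61 mg/L as CaCO₃ × 768,355 L = 46,870 g as CaCO₃.
Equivalents of H⁺ required: 46,870 ÷ 50 g/eq = 937.4 eq = 937.4 mol HCl.
Mass of HCl: 937.4 × 36.5 = 34,210 g.
Mass of 30.0% solution: 34,210 / 0.3 = 114,000 g.
Volume: 114,000 g ÷ 1.13 g/mL = 100,900 mL.

101 L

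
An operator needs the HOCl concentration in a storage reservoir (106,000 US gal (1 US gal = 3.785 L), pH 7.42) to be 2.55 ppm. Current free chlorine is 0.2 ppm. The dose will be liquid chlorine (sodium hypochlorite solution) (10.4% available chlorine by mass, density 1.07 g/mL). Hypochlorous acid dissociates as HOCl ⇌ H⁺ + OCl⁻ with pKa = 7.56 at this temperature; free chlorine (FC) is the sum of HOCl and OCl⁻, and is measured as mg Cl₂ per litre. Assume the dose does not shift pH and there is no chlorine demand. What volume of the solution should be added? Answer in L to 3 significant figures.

Volume: 106,000 US gal × 3.785 L/gal = 401,210 L.
[OCl⁻]/[HOCl] = 10^(pH − pKa) = 10^(7.42 − 7.56) = 0.7244; fraction as HOCl = 1/(1 + 0.7244) = 0.5799.
Free chlorine required for 2.55 ppm HOCl: 2.55 / 0.5799 = 4.397 ppm.
FC to add: 4.397 − 0.2 = 4.197 mg/L as Cl₂.
Cl₂ equivalent: 4.197 mg/L × 401,210 L = 1684 g.
Product at 10.4% available Cl: 1684 / 0.104 = 16,190 g.
Volume: 16,190 g ÷ 1.07 g/mL = 15,130 mL.

15.1 L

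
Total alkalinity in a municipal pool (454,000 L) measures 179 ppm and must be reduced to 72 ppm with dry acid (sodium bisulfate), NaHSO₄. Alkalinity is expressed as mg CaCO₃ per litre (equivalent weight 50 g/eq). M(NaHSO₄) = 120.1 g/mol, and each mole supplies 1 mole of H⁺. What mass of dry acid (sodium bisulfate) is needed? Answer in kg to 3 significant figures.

Alkalinity to neutralize: (179 − 72) = 107 mg/L as CaCO₃ × 454,000 L = 48,580 g as CaCO₃.
Equivalents of H⁺ required: 48,580 ÷ 50 g/eq = 971.6 eq = 971.6 mol NaHSO₄.
Mass of NaHSO₄: 971.6 × 120.1 = 116,700 g.

117 kg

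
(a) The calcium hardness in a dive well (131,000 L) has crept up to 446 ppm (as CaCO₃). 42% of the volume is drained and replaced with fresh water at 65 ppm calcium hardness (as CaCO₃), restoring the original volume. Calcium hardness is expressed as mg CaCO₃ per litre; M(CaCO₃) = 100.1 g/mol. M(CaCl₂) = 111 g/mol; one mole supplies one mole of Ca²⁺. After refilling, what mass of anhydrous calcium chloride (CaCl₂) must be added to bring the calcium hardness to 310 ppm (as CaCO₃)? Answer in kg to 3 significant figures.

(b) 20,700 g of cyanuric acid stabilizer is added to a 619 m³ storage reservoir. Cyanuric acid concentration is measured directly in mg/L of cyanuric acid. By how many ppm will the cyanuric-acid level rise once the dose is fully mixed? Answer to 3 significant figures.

(a) After draining 42% and refilling: 446 × 0.58 + 65 × 0.42 = 285.98 ppm.
(a) Deficit to target: 310 − 285.98 = 24.02 mg/L.
(a) As CaCO₃: 24.02 mg/L × 131,000 L = 3147 g; ÷ 100.1 = 31.43 mol Ca²⁺.
(a) Mass: 31.43 × 111 = 3489 g.

(b) Volume: 619 m³ = 619,000 L.
(b) Rise: 20,700 g / 619,000 L × 1000 = 33.44 mg/L.

(a) 3.49 kg; (b) 33.4 ppm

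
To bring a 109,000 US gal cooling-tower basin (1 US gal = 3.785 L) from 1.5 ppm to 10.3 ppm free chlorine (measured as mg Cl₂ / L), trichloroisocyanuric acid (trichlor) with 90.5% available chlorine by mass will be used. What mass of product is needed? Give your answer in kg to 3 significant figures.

4.01 kg

Volume: 109,000 US gal × 3.785 L/gal = 412,565 L.
Chlorine deficit: 10.3 − 1.5 = 8.8 ppm = 8.8 mg/L as Cl₂.
Cl₂ equivalent needed: 8.8 mg/L × 412,565 L = 3,631,000 mg = 3631 g.
Product at 90.5% available chlorine: 3631 / 0.905 = 4012 g.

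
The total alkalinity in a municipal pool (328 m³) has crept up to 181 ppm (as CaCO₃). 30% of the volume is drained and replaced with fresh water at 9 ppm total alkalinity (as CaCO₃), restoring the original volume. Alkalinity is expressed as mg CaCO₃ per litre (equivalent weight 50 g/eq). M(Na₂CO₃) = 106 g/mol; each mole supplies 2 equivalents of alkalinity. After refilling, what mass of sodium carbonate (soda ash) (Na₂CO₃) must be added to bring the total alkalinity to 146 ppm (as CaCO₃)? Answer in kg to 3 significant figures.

Volume: 328 m³ = 328,000 L.
After draining 30% and refilling: 181 × 0.70 + 9 × 0.30 = 129.4 ppm.
Deficit to target: 146 − 129.4 = 16.6 mg/L.
As CaCO₃: 16.6 mg/L × 328,000 L = 5445 g; ÷ 50 g/eq ÷ 2 = 54.45 mol Na₂CO₃.
Mass: 54.45 × 106 = 5771 g.

5.77 kg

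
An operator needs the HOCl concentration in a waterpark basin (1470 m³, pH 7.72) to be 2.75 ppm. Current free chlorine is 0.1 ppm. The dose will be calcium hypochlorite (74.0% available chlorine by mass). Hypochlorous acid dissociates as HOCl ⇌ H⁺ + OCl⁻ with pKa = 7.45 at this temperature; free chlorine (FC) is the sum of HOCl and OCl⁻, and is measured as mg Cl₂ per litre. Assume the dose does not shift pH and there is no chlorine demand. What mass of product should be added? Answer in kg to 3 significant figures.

Volume: 1470 m³ = 1,470,000 L.
[OCl⁻]/[HOCl] = 10^(pH − pKa) = 10^(7.72 − 7.45) = 1.862; fraction as HOCl = 1/(1 + 1.862) = 0.3494.
Free chlorine required for 2.75 ppm HOCl: 2.75 / 0.3494 = 7.871 ppm.
FC to add: 7.871 − 0.1 = 7.771 mg/L as Cl₂.
Cl₂ equivalent: 7.771 mg/L × 1,470,000 L = 11,420 g.
Product at 74.0% available Cl: 11,420 / 0.74 = 15,440 g.

15.4 kg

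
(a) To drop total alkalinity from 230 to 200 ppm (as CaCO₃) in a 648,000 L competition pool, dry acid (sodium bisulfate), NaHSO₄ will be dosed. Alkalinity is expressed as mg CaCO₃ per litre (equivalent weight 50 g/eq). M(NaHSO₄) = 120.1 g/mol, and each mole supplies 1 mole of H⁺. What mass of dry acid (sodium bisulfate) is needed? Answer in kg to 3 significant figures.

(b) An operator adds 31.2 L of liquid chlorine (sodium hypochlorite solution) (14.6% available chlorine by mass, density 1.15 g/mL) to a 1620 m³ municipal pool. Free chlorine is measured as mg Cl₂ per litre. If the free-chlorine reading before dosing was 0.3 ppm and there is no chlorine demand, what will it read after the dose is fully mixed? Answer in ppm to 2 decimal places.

(a) 46.7 kg; (b) 3.53 ppm

(a) Alkalinity to neutralize: (230 − 200) = 30 mg/L as CaCO₃ × 648,000 L = 19,440 g as CaCO₃.
(a) Equivalents of H⁺ required: 19,440 ÷ 50 g/eq = 388.8 eq = 388.8 mol NaHSO₄.
(a) Mass of NaHSO₄: 388.8 × 120.1 = 46,690 g.

(b) Volume: 1620 m³ = 1,620,000 L.
(b) Mass of solution: 31.2 L × 1000 mL/L × 1.15 g/mL = 35,880 g.
(b) Available chlorine delivered: 35,880 g × 0.146 = 5238 g as Cl₂.
(b) Concentration rise: 5238 g / 1,620,000 L = 3.234 mg/L = 3.23 ppm.
(b) Final FC: 0.3 + 3.23 = 3.53 ppm.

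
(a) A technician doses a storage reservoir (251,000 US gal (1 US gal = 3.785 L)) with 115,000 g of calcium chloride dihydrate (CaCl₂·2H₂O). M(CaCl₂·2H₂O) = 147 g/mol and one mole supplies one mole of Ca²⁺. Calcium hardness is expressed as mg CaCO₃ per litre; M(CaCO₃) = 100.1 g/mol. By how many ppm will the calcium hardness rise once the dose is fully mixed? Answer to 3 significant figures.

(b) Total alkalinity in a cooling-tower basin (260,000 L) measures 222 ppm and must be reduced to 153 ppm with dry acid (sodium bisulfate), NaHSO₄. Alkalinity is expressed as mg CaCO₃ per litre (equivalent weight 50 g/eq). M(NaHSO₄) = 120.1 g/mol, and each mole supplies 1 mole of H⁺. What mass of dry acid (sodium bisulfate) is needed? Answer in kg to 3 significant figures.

(a) Volume: 251,000 US gal × 3.785 L/gal = 950,035 L.
(a) Moles of Ca²⁺: 115,000 g ÷ 147 g/mol = 782.3 mol.
(a) As CaCO₃: 782.3 mol × 100.1 g/mol = 78,310 g.
(a) Rise: 78,310 g / 950,035 L × 1000 = 82.43 mg/L.

(b) Alkalinity to neutralize: (222 − 153) = 69 mg/L as CaCO₃ × 260,000 L = 17,940 g as CaCO₃.
(b) Equivalents of H⁺ required: 17,940 ÷ 50 g/eq = 358.8 eq = 358.8 mol NaHSO₄.
(b) Mass of NaHSO₄: 358.8 × 120.1 = 43,090 g.

(a) 82.4 ppm; (b) 43.1 kg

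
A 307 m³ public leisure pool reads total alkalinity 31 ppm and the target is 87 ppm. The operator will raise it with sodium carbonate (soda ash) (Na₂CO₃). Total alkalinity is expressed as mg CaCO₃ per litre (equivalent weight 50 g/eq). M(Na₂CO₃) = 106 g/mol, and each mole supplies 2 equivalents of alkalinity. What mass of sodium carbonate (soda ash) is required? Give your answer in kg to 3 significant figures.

Volume: 307 m³ = 307,000 L.
Alkalinity to add: (87 − 31) = 56 mg/L as CaCO₃ × 307,000 L = 17,190 g as CaCO₃.
Equivalents: 17,190 g ÷ 50 g/eq = 343.8 eq.
Each mole of Na₂CO₃ supplies 2 eq, so 343.8 / 2 = 171.9 mol.
Mass: 171.9 mol × 106 g/mol = 18,220 g.

18.2 kg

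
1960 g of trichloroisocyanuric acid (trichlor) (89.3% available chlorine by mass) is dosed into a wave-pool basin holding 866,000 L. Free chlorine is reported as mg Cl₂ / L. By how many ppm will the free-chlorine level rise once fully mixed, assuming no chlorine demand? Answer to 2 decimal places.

Available chlorine delivered: 1960 g × 0.893 = 1750 g as Cl₂.
Concentration rise: 1750 g / 866,000 L = 2.021 mg/L = 2.02 ppm.

2.02 ppm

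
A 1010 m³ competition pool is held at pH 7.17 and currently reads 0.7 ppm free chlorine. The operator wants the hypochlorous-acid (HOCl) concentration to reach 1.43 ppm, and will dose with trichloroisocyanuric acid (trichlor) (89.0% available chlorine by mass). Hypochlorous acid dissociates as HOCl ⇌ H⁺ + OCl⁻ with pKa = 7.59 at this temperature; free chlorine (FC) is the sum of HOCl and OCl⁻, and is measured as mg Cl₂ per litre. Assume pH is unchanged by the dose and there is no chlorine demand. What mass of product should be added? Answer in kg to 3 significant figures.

1.45 kg

Volume: 1010 m³ = 1,010,000 L.
[OCl⁻]/[HOCl] = 10^(pH − pKa) = 10^(7.17 − 7.59) = 0.3802; fraction as HOCl = 1/(1 + 0.3802) = 0.7245.
Free chlorine required for 1.43 ppm HOCl: 1.43 / 0.7245 = 1.974 ppm.
FC to add: 1.974 − 0.7 = 1.274 mg/L as Cl₂.
Cl₂ equivalent: 1.274 mg/L × 1,010,000 L = 1286 g.
Product at 89.0% available Cl: 1286 / 0.89 = 1445 g.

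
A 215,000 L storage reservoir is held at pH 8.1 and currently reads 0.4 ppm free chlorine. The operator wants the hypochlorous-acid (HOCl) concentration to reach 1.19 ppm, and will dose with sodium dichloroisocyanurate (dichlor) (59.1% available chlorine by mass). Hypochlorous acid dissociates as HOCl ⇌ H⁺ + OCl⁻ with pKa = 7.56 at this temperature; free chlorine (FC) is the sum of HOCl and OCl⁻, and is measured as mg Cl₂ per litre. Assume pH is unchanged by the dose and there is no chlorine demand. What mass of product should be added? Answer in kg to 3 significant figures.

1.79 kg

[OCl⁻]/[HOCl] = 10^(pH − pKa) = 10^(8.1 − 7.56) = 3.467; fraction as HOCl = 1/(1 + 3.467) = 0.2238.
Free chlorine required for 1.19 ppm HOCl: 1.19 / 0.2238 = 5.316 ppm.
FC to add: 5.316 − 0.4 = 4.916 mg/L as Cl₂.
Cl₂ equivalent: 4.916 mg/L × 215,000 L = 1057 g.
Product at 59.1% available Cl: 1057 / 0.591 = 1788 g.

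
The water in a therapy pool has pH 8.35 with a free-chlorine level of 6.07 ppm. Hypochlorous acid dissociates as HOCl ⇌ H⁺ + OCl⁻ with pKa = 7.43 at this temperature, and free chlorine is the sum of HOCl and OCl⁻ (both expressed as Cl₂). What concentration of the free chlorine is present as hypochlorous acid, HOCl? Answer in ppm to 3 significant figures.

0.651 ppm

[OCl⁻]/[HOCl] = 10^(pH − pKa) = 10^(8.35 − 7.43) = 10^0.92 = 8.318.
Fraction as HOCl = 1 / (1 + 8.318) = 0.1073.
HOCl = 0.1073 × 6.07 ppm = 0.6515 ppm.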